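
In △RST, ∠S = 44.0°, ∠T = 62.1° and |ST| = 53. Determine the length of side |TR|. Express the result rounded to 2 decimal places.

38.32

The third angle is ∠R = 180° − ∠S − ∠T = 73.90°.
Law of sines: |TR| = |ST|·sin S/sin R ≈ 38.32.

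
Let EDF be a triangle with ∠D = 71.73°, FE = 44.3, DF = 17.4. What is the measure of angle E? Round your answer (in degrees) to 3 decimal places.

Law of sines: sin E = DF·sin D/FE ≈ 0.37298.
Since FE ≥ DF, only the acute value applies: ∠E ≈ 21.90°.
Then ∠F = 180° − ∠D − ∠E ≈ 86.37°.

21.899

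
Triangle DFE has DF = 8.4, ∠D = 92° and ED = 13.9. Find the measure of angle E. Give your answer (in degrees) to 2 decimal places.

∠E ≈ 30.60°

By the law of cosines, FE² = ED² + DF² − 2·ED·DF·cos D = 271.92, so FE ≈ 16.49.
Law of cosines again: cos E = (FE² + ED² − DF²)/(2·FE·ED) ≈ 0.86071, so ∠E ≈ 30.60°.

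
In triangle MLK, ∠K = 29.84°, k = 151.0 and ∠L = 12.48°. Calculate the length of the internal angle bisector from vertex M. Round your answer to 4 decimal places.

33.0090

The third angle is ∠M = 180° − ∠L − ∠K = 137.68°.
Law of sines: m = k·sin M/sin K ≈ 204.32.
Law of sines: l = k·sin L/sin K ≈ 65.579.
The bisector from M has length 2·l·k·cos(∠M/2)/(l+k) ≈ 33.009.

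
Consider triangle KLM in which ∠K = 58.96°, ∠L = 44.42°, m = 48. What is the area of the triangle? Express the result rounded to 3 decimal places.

area ≈ 710.118

The third angle is ∠M = 180° − ∠K − ∠L = 76.62°.
Law of sines: k = m·sin K/sin M ≈ 42.274.
Law of sines: l = m·sin L/sin M ≈ 34.533.
Area = ½·m·k·sin L ≈ 710.12.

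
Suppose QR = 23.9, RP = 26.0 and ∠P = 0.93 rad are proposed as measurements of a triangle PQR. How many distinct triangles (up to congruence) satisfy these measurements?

2

RP·sin P = 26.0·sin(0.93 rad) ≈ 20.84.
Since RP sin P < QR < RP (20.84 < 23.9 < 26.0), two triangles exist.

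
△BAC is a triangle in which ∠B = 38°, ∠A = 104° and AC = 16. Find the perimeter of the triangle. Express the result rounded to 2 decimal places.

57.22

The third angle is ∠C = 180° − ∠B − ∠A = 38.00°.
Law of sines: CB = AC·sin A/sin B ≈ 25.216.
Law of sines: BA = AC·sin C/sin B ≈ 16.
Semiperimeter s = (16+25.216+16)/2 = 28.608.
Perimeter = 16 + 25.216 + 16 = 57.216.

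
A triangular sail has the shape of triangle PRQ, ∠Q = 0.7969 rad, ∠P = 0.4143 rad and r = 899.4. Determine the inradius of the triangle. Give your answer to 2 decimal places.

The third angle is ∠R = π − ∠Q − ∠P = 1.9304 rad.
Law of sines: p = r·sin P/sin R ≈ 386.79.
Law of sines: q = r·sin Q/sin R ≈ 687.2.
Area = ½·r·p·sin Q ≈ 1.244e+05.
Semiperimeter s = (386.79+899.4+687.2)/2 = 986.7.
Inradius = area/s = 1.244e+05/986.7 ≈ 126.08.

126.08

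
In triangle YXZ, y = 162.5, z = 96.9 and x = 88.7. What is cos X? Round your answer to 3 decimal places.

cos X ≈ 0.887

By the law of cosines, cos X = (z² + y² − x²) / (2·z·y) ≈ 0.88682, so ∠X ≈ 27.52°.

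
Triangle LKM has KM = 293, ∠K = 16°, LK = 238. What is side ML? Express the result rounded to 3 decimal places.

91.803

By the law of cosines, ML² = LK² + KM² − 2·LK·KM·cos K = 8427.8, so ML ≈ 91.803.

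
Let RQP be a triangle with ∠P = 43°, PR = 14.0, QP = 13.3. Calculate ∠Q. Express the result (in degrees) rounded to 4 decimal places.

∠Q ≈ 72.2243°

By the law of cosines, RQ² = QP² + PR² − 2·QP·PR·cos P = 100.53, so RQ ≈ 10.027.
Law of cosines again: cos Q = (RQ² + QP² − PR²)/(2·RQ·QP) ≈ 0.30529, so ∠Q ≈ 72.22°.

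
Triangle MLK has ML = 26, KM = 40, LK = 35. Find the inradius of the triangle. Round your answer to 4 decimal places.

Semiperimeter s = (35 + 40 + 26)/2 = 50.5.
Heron's formula: area = √(50.5·15.5·10.5·24.5) ≈ 448.73.
Inradius = area/s = 448.73/50.5 ≈ 8.8858.

r ≈ 8.8858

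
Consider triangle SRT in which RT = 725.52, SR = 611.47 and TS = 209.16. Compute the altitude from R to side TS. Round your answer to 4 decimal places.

h_R ≈ 553.4705

Semiperimeter s = (725.52 + 209.16 + 611.47)/2 = 773.08.
Heron's formula: area = √(773.08·47.555·563.92·161.61) ≈ 57882.
The altitude from R has length 2·area/TS ≈ 553.47.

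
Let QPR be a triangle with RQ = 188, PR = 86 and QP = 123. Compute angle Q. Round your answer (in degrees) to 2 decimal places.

By the law of cosines, cos Q = (RQ² + QP² − PR²) / (2·RQ·QP) ≈ 0.93143, so ∠Q ≈ 21.34°.

∠Q ≈ 21.34°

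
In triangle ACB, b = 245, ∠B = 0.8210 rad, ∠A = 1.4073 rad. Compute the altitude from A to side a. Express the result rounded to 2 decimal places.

The third angle is ∠C = π − ∠B − ∠A = 0.9133 rad.
Law of sines: a = b·sin A/sin B ≈ 330.31.
Law of sines: c = b·sin C/sin B ≈ 264.98.
Area = ½·b·a·sin C ≈ 32028.
The altitude from A has length 2·area/a ≈ 193.92.

h_A ≈ 193.92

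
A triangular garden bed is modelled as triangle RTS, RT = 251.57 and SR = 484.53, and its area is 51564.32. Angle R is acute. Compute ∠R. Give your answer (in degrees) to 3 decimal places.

∠R ≈ 57.785°

From area = ½·SR·RT·sin R, we get sin R = 2·area/(SR·RT) ≈ 0.84606.
Taking the acute solution, ∠R ≈ 57.79°.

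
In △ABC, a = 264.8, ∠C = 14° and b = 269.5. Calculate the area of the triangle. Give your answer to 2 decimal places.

area ≈ 8632.21

Area = ½·a·b·sin C ≈ 8632.2.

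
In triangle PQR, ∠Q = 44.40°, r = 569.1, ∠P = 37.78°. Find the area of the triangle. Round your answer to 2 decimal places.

The third angle is ∠R = 180° − ∠P − ∠Q = 97.82°.
Law of sines: p = r·sin P/sin R ≈ 351.92.
Law of sines: q = r·sin Q/sin R ≈ 401.92.
Area = ½·r·p·sin Q ≈ 70064.

70063.70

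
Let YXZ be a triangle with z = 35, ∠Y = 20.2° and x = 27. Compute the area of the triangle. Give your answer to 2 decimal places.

area ≈ 163.15

Area = ½·x·z·sin Y ≈ 163.15.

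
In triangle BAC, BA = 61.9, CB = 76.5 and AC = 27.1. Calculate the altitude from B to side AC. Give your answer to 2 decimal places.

h_B ≈ 57.17

Semiperimeter s = (27.1 + 76.5 + 61.9)/2 = 82.75.
Heron's formula: area = √(82.75·55.65·6.25·20.85) ≈ 774.66.
The altitude from B has length 2·area/AC ≈ 57.17.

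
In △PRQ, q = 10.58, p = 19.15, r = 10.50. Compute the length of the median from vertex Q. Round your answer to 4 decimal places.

Median from Q: ½√(2·p² + 2·r² − q²) ≈ 14.509.

14.5087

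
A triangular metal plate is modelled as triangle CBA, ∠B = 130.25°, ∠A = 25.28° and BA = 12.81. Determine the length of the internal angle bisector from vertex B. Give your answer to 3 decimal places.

5.471

The third angle is ∠C = 180° − ∠B − ∠A = 24.47°.
Law of sines: AC = BA·sin B/sin C ≈ 23.604.
Law of sines: CB = BA·sin A/sin C ≈ 13.207.
The bisector from B has length 2·CB·BA·cos(∠B/2)/(CB+BA) ≈ 5.4705.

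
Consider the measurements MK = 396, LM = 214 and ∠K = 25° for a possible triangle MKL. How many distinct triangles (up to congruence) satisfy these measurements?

MK·sin K = 396·sin(25°) ≈ 167.4.
Since MK sin K < LM < MK (167.4 < 214 < 396), two triangles exist.

2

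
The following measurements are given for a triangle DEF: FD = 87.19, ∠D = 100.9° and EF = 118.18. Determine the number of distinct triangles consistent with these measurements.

1

FD·sin D = 87.19·sin(100.9°) ≈ 85.62.
Since ∠D is not acute, a triangle exists only if EF > FD; here EF > FD, so there is exactly one triangle.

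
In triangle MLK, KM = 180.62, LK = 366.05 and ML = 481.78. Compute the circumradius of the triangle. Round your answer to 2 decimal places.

By the law of cosines, cos M = (KM² + ML² − LK²) / (2·KM·ML) ≈ 0.75123, so ∠M ≈ 41.30°.
Circumradius = LK/(2 sin M) ≈ 277.29.

277.29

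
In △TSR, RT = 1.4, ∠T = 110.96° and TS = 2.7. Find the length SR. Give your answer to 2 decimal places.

By the law of cosines, SR² = RT² + TS² − 2·RT·TS·cos T = 11.954, so SR ≈ 3.4575.

3.46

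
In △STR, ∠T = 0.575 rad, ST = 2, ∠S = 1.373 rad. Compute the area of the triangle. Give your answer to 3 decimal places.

The third angle is ∠R = π − ∠S − ∠T = 1.194 rad.
Law of sines: TR = ST·sin S/sin R ≈ 2.1093.
Law of sines: RS = ST·sin T/sin R ≈ 1.1699.
Area = ½·ST·TR·sin T ≈ 1.1471.

area ≈ 1.147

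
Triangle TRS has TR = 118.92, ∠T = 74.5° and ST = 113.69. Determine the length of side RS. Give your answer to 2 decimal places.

By the law of cosines, RS² = ST² + TR² − 2·ST·TR·cos T = 19841, so RS ≈ 140.86.

140.86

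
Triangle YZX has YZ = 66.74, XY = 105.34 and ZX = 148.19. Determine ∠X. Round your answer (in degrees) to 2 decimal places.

By the law of cosines, cos X = (ZX² + XY² − YZ²) / (2·ZX·XY) ≈ 0.91614, so ∠X ≈ 23.63°.

23.63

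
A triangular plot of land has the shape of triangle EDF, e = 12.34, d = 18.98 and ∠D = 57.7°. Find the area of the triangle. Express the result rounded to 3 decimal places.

Law of sines: sin E = e·sin D/d ≈ 0.54955.
Since d ≥ e, only the acute value applies: ∠E ≈ 33.34°.
Then ∠F = 180° − ∠D − ∠E ≈ 88.96°.
Law of sines gives f = d·sin F/sin D ≈ 22.451.
Area = ½·d·e·sin F ≈ 117.09.

117.087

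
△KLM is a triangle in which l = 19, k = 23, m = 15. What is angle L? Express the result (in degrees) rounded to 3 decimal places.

∠L ≈ 55.280°

By the law of cosines, cos L = (m² + k² − l²) / (2·m·k) ≈ 0.56957, so ∠L ≈ 55.28°.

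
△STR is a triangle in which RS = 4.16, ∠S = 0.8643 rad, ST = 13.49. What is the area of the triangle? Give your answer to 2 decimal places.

Area = ½·RS·ST·sin S ≈ 21.343.

area ≈ 21.34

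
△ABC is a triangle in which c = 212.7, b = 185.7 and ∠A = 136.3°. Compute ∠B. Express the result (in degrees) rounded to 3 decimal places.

By the law of cosines, a² = b² + c² − 2·b·c·cos A = 1.3684e+05, so a ≈ 369.92.
Law of cosines again: cos B = (c² + a² − b²)/(2·c·a) ≈ 0.93793, so ∠B ≈ 20.29°.

∠B ≈ 20.293°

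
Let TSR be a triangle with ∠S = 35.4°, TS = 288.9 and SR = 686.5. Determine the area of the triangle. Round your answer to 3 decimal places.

Area = ½·TS·SR·sin S ≈ 57444.

57444.374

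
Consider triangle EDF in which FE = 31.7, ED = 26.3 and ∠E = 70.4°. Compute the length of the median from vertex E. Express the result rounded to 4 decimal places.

23.7483

By the law of cosines, DF² = FE² + ED² − 2·FE·ED·cos E = 1137.2, so DF ≈ 33.723.
Median from E: ½√(2·FE² + 2·ED² − DF²) ≈ 23.748.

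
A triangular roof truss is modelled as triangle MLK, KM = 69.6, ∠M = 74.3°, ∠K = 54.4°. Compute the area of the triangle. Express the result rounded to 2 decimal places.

area ≈ 2429.33

The third angle is ∠L = 180° − ∠K − ∠M = 51.30°.
Law of sines: LK = KM·sin M/sin L ≈ 85.854.
Law of sines: ML = KM·sin K/sin L ≈ 72.514.
Area = ½·KM·LK·sin K ≈ 2429.3.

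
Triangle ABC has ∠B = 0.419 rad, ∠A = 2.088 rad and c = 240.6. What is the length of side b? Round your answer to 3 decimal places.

The third angle is ∠C = π − ∠A − ∠B = 0.635 rad.
Law of sines: b = c·sin B/sin C ≈ 165.11.

165.113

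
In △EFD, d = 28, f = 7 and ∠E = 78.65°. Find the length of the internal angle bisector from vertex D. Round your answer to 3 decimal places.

By the law of cosines, e² = f² + d² − 2·f·d·cos E = 755.85, so e ≈ 27.493.
Law of cosines again: cos D = (e² + f² − d²)/(2·e·f) ≈ 0.05418, so ∠D ≈ 86.89°.
The bisector from D has length 2·e·f·cos(∠D/2)/(e+f) ≈ 8.1014.

t_D ≈ 8.101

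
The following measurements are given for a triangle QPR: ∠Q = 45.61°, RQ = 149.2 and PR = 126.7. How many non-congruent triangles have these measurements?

2

RQ·sin Q = 149.2·sin(45.61°) ≈ 106.6.
Since RQ sin Q < PR < RQ (106.6 < 126.7 < 149.2), two triangles exist.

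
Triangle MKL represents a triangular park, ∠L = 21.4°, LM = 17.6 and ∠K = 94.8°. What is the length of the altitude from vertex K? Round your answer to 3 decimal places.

The third angle is ∠M = 180° − ∠K − ∠L = 63.80°.
Law of sines: KL = LM·sin M/sin K ≈ 15.847.
Law of sines: MK = LM·sin L/sin K ≈ 6.4444.
Area = ½·LM·KL·sin L ≈ 50.884.
The altitude from K has length 2·area/LM ≈ 5.7823.

h_K ≈ 5.782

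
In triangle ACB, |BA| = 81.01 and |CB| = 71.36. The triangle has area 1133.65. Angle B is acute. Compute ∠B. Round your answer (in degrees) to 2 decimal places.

∠B ≈ 23.09°

From area = ½·|CB|·|BA|·sin B, we get sin B = 2·area/(|CB|·|BA|) ≈ 0.39221.
Taking the acute solution, ∠B ≈ 23.09°.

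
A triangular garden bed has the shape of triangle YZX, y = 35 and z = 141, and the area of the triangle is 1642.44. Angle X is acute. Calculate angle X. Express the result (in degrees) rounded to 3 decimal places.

From area = ½·y·z·sin X, we get sin X = 2·area/(y·z) ≈ 0.66563.
Taking the acute solution, ∠X ≈ 41.73°.

41.731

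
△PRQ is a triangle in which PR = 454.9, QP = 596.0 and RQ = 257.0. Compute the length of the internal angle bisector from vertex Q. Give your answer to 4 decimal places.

By the law of cosines, cos Q = (RQ² + QP² − PR²) / (2·RQ·QP) ≈ 0.69964, so ∠Q ≈ 45.60°.
The bisector from Q has length 2·RQ·QP·cos(∠Q/2)/(RQ+QP) ≈ 331.07.

331.0732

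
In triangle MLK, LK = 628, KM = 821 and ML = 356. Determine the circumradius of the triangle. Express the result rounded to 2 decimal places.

R ≈ 436.84

By the law of cosines, cos M = (KM² + ML² − LK²) / (2·KM·ML) ≈ 0.69522, so ∠M ≈ 45.96°.
Circumradius = LK/(2 sin M) ≈ 436.84.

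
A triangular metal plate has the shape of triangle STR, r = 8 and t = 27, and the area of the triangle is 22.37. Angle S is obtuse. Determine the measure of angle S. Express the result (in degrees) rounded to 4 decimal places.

From area = ½·t·r·sin S, we get sin S = 2·area/(t·r) ≈ 0.20713.
Taking the obtuse solution, ∠S ≈ 168.05°.

168.0458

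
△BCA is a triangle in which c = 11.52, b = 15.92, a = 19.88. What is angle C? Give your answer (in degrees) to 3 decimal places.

35.401

By the law of cosines, cos C = (a² + b² − c²) / (2·a·b) ≈ 0.81511, so ∠C ≈ 35.40°.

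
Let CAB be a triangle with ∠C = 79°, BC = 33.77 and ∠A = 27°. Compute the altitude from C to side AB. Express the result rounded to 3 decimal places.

The third angle is ∠B = 180° − ∠C − ∠A = 74.00°.
Law of sines: AB = BC·sin C/sin A ≈ 73.018.
Law of sines: CA = BC·sin B/sin A ≈ 71.503.
Area = ½·BC·AB·sin B ≈ 1185.2.
The altitude from C has length 2·area/AB ≈ 32.462.

h_C ≈ 32.462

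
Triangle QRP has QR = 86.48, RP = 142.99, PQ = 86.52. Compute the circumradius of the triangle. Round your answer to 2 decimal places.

76.84

By the law of cosines, cos Q = (PQ² + QR² − RP²) / (2·PQ·QR) ≈ -0.36631, so ∠Q ≈ 1.946 rad.
Circumradius = RP/(2 sin Q) ≈ 76.836.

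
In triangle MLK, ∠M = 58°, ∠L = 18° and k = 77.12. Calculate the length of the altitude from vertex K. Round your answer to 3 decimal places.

h_K ≈ 20.829

The third angle is ∠K = 180° − ∠M − ∠L = 104.00°.
Law of sines: m = k·sin M/sin K ≈ 67.404.
Law of sines: l = k·sin L/sin K ≈ 24.561.
Area = ½·k·m·sin L ≈ 803.16.
The altitude from K has length 2·area/k ≈ 20.829.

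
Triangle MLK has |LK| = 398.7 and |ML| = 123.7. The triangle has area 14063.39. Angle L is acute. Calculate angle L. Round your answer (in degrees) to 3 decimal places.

34.771

From area = ½·|ML|·|LK|·sin L, we get sin L = 2·area/(|ML|·|LK|) ≈ 0.57030.
Taking the acute solution, ∠L ≈ 34.77°.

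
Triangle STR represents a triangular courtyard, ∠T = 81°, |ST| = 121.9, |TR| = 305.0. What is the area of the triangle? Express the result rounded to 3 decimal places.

area ≈ 18360.879

Area = ½·|ST|·|TR|·sin T ≈ 18361.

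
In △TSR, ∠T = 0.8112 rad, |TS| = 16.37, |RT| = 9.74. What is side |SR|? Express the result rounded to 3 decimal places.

By the law of cosines, |SR|² = |RT|² + |TS|² − 2·|RT|·|TS|·cos T = 143.25, so |SR| ≈ 11.969.

11.969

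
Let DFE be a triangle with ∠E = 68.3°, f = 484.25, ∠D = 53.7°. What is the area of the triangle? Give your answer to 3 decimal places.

The third angle is ∠F = 180° − ∠E − ∠D = 58.00°.
Law of sines: d = f·sin D/sin F ≈ 460.2.
Law of sines: e = f·sin E/sin F ≈ 530.55.
Area = ½·f·d·sin E ≈ 1.0353e+05.

area ≈ 103529.201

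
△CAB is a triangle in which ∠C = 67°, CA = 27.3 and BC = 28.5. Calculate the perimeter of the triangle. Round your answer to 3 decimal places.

86.614

By the law of cosines, AB² = BC² + CA² − 2·BC·CA·cos C = 949.52, so AB ≈ 30.814.
Semiperimeter s = (30.814+28.5+27.3)/2 = 43.307.
Perimeter = 30.814 + 28.5 + 27.3 = 86.614.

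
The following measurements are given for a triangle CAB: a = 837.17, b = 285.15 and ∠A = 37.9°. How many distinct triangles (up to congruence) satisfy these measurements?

b·sin A = 285.15·sin(37.9°) ≈ 175.2.
Since a ≥ b, exactly one triangle exists.

1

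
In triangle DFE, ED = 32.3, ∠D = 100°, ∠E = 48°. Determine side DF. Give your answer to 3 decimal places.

45.297

The third angle is ∠F = 180° − ∠E − ∠D = 32.00°.
Law of sines: DF = ED·sin E/sin F ≈ 45.297.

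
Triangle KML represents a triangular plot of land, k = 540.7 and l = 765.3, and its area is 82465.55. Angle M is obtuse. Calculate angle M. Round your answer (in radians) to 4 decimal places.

∠M ≈ 2.7316 rad

From area = ½·l·k·sin M, we get sin M = 2·area/(l·k) ≈ 0.39858.
Taking the obtuse solution, ∠M ≈ 2.732 rad.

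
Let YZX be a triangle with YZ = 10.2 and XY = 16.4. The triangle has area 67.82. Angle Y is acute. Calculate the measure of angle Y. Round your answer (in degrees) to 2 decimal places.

∠Y ≈ 54.18°

From area = ½·XY·YZ·sin Y, we get sin Y = 2·area/(XY·YZ) ≈ 0.81086.
Taking the acute solution, ∠Y ≈ 54.18°.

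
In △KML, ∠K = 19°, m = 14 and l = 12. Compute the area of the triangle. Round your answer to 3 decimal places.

Area = ½·m·l·sin K ≈ 27.348.

area ≈ 27.348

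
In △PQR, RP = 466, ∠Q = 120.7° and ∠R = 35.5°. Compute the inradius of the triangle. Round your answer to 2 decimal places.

The third angle is ∠P = 180° − ∠Q − ∠R = 23.80°.
Law of sines: QR = RP·sin P/sin Q ≈ 218.7.
Law of sines: PQ = RP·sin R/sin Q ≈ 314.71.
Area = ½·RP·QR·sin R ≈ 29591.
Semiperimeter s = (218.7+466+314.71)/2 = 499.71.
Inradius = area/s = 29591/499.71 ≈ 59.217.

59.22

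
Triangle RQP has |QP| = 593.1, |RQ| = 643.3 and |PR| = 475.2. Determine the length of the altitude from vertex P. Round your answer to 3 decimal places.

Semiperimeter s = (593.1 + 475.2 + 643.3)/2 = 855.8.
Heron's formula: area = √(855.8·262.7·380.6·212.5) ≈ 1.3484e+05.
The altitude from P has length 2·area/|RQ| ≈ 419.22.

h_P ≈ 419.224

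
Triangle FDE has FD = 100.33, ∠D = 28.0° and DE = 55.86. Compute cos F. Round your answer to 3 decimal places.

By the law of cosines, EF² = FD² + DE² − 2·FD·DE·cos D = 3289.6, so EF ≈ 57.355.
Law of cosines again: cos F = (EF² + FD² − DE²)/(2·EF·FD) ≈ 0.88935, so ∠F ≈ 27.21°.

0.889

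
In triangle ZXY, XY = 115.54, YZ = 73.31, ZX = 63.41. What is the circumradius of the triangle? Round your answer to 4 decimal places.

R ≈ 63.8313

By the law of cosines, cos Z = (YZ² + ZX² − XY²) / (2·YZ·ZX) ≈ -0.42532, so ∠Z ≈ 115.17°.
Circumradius = XY/(2 sin Z) ≈ 63.831.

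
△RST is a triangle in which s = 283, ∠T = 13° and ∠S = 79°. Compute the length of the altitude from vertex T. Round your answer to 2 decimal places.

The third angle is ∠R = 180° − ∠S − ∠T = 88.00°.
Law of sines: r = s·sin R/sin S ≈ 288.12.
Law of sines: t = s·sin T/sin S ≈ 64.853.
Area = ½·s·r·sin T ≈ 9171.1.
The altitude from T has length 2·area/t ≈ 282.83.

h_T ≈ 282.83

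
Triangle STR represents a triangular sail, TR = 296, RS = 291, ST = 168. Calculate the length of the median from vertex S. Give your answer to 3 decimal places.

Median from S: ½√(2·RS² + 2·ST² − TR²) ≈ 185.87.

m_S ≈ 185.872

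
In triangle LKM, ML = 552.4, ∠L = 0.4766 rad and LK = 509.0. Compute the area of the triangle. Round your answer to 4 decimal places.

area ≈ 64495.2442

Area = ½·ML·LK·sin L ≈ 64495.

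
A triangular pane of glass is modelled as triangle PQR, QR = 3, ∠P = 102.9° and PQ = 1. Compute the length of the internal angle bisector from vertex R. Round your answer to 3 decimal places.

Law of sines: sin R = PQ·sin P/QR ≈ 0.32492.
Since QR ≥ PQ, only the acute value applies: ∠R ≈ 18.96°.
Then ∠Q = 180° − ∠P − ∠R ≈ 58.14°.
Law of sines gives RP = QR·sin Q/sin P ≈ 2.614.
The bisector from R has length 2·QR·RP·cos(∠R/2)/(QR+RP) ≈ 2.7556.

t_R ≈ 2.756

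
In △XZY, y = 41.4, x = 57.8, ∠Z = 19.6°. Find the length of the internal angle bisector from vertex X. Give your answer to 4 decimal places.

t_X ≈ 14.0393

By the law of cosines, z² = y² + x² − 2·y·x·cos Z = 546.26, so z ≈ 23.372.
Law of cosines again: cos X = (z² + y² − x²)/(2·z·y) ≈ -0.55839, so ∠X ≈ 123.94°.
The bisector from X has length 2·z·y·cos(∠X/2)/(z+y) ≈ 14.039.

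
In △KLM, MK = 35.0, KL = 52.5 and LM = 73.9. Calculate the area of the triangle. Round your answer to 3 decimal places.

Semiperimeter s = (73.9 + 35 + 52.5)/2 = 80.7.
Heron's formula: area = √(80.7·6.8·45.7·28.2) ≈ 840.96.

840.957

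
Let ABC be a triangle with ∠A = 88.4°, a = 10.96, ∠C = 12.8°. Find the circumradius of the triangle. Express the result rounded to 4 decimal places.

The third angle is ∠B = 180° − ∠C − ∠A = 78.80°.
Law of sines: b = a·sin B/sin A ≈ 10.755.
Law of sines: c = a·sin C/sin A ≈ 2.4291.
Circumradius = a/(2 sin A) ≈ 5.4821.

R ≈ 5.4821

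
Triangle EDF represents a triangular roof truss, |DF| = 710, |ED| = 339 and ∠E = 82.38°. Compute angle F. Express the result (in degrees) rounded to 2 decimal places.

Law of sines: sin F = |ED|·sin E/|DF| ≈ 0.47325.
Since |DF| ≥ |ED|, only the acute value applies: ∠F ≈ 28.25°.
Then ∠D = 180° − ∠E − ∠F ≈ 69.37°.

∠F ≈ 28.25°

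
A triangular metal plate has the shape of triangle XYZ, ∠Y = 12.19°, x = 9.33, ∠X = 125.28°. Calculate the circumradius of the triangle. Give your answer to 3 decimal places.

R ≈ 5.715

The third angle is ∠Z = 180° − ∠X − ∠Y = 42.53°.
Law of sines: y = x·sin Y/sin X ≈ 2.4133.
Law of sines: z = x·sin Z/sin X ≈ 7.7258.
Circumradius = x/(2 sin X) ≈ 5.7145.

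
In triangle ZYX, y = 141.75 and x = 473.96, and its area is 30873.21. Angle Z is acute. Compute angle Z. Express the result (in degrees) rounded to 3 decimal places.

From area = ½·y·x·sin Z, we get sin Z = 2·area/(y·x) ≈ 0.91907.
Taking the acute solution, ∠Z ≈ 66.79°.

∠Z ≈ 66.790°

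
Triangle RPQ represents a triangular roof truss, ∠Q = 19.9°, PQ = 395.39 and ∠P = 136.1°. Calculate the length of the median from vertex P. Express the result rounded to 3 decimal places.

The third angle is ∠R = 180° − ∠P − ∠Q = 24.00°.
Law of sines: QR = PQ·sin P/sin R ≈ 674.06.
Law of sines: RP = PQ·sin Q/sin R ≈ 330.88.
Median from P: ½√(2·RP² + 2·PQ² − QR²) ≈ 139.

138.997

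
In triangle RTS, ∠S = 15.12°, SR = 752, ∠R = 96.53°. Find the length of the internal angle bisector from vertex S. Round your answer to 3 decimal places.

The third angle is ∠T = 180° − ∠S − ∠R = 68.35°.
Law of sines: TS = SR·sin R/sin T ≈ 803.83.
Law of sines: RT = SR·sin S/sin T ≈ 211.04.
The bisector from S has length 2·TS·SR·cos(∠S/2)/(TS+SR) ≈ 770.3.

t_S ≈ 770.296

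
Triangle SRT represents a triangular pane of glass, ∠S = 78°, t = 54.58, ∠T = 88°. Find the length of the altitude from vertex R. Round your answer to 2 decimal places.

The third angle is ∠R = 180° − ∠T − ∠S = 14.00°.
Law of sines: s = t·sin S/sin T ≈ 53.42.
Law of sines: r = t·sin R/sin T ≈ 13.212.
Area = ½·t·s·sin R ≈ 352.68.
The altitude from R has length 2·area/r ≈ 53.387.

h_R ≈ 53.39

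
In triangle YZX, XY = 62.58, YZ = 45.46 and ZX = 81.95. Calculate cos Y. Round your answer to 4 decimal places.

-0.1288

By the law of cosines, cos Y = (XY² + YZ² − ZX²) / (2·XY·YZ) ≈ -0.12882, so ∠Y ≈ 97.40°.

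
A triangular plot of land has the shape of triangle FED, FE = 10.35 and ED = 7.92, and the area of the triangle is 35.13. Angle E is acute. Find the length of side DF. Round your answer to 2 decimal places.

From area = ½·FE·ED·sin E, we get sin E = 2·area/(FE·ED) ≈ 0.85712.
Taking the acute solution, ∠E ≈ 58.99°.
Law of cosines then gives DF ≈ 9.2412.

9.24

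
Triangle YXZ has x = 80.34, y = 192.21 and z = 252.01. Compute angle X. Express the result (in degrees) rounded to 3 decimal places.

By the law of cosines, cos X = (z² + y² − x²) / (2·z·y) ≈ 0.97029, so ∠X ≈ 14.00°.

14.002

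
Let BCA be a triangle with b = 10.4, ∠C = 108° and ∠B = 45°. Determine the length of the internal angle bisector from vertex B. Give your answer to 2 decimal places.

The third angle is ∠A = 180° − ∠B − ∠C = 27.00°.
Law of sines: c = b·sin C/sin B ≈ 13.988.
Law of sines: a = b·sin A/sin B ≈ 6.6772.
The bisector from B has length 2·c·a·cos(∠B/2)/(c+a) ≈ 8.3513.

t_B ≈ 8.35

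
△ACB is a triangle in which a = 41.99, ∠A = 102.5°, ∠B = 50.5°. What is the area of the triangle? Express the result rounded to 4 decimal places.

The third angle is ∠C = 180° − ∠B − ∠A = 27.00°.
Law of sines: c = a·sin C/sin A ≈ 19.526.
Law of sines: b = a·sin B/sin A ≈ 33.187.
Area = ½·a·c·sin B ≈ 316.32.

316.3247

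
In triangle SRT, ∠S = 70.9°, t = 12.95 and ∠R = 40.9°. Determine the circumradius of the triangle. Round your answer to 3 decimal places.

6.974

The third angle is ∠T = 180° − ∠S − ∠R = 68.20°.
Law of sines: s = t·sin S/sin T ≈ 13.18.
Law of sines: r = t·sin R/sin T ≈ 9.132.
Circumradius = t/(2 sin T) ≈ 6.9737.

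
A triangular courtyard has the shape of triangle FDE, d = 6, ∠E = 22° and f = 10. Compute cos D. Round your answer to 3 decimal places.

cos D ≈ 0.892

By the law of cosines, e² = f² + d² − 2·f·d·cos E = 24.738, so e ≈ 4.9737.
Law of cosines again: cos D = (e² + f² − d²)/(2·e·f) ≈ 0.89207, so ∠D ≈ 26.87°.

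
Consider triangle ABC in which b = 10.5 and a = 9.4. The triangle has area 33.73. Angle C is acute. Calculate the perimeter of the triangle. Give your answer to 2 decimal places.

27.28

From area = ½·a·b·sin C, we get sin C = 2·area/(a·b) ≈ 0.68349.
Taking the acute solution, ∠C ≈ 43.12°.
Law of cosines then gives c ≈ 7.3834.
Perimeter = 9.4 + 10.5 + 7.3834 = 27.283.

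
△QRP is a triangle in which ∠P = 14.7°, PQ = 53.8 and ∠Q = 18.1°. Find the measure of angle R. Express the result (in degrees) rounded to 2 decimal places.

∠R ≈ 147.20°

The third angle is ∠R = 180° − ∠P − ∠Q = 147.20°.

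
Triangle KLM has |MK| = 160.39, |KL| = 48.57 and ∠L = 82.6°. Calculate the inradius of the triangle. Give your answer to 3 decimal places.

Law of sines: sin M = |KL|·sin L/|MK| ≈ 0.30030.
Since |MK| ≥ |KL|, only the acute value applies: ∠M ≈ 17.48°.
Then ∠K = 180° − ∠L − ∠M ≈ 79.92°.
Law of sines gives |LM| = |MK|·sin K/sin L ≈ 159.24.
Area = ½·|MK|·|KL|·sin K ≈ 3835.
Semiperimeter s = (159.24+160.39+48.57)/2 = 184.1.
Inradius = area/s = 3835/184.1 ≈ 20.831.

r ≈ 20.831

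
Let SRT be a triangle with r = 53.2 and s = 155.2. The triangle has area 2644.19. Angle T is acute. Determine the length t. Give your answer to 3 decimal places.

From area = ½·s·r·sin T, we get sin T = 2·area/(s·r) ≈ 0.64050.
Taking the acute solution, ∠T ≈ 39.83°.
Law of cosines then gives t ≈ 119.31.

119.314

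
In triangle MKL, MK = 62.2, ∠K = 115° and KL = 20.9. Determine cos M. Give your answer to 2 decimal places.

By the law of cosines, LM² = MK² + KL² − 2·MK·KL·cos K = 5404.4, so LM ≈ 73.515.
Law of cosines again: cos M = (LM² + MK² − KL²)/(2·LM·MK) ≈ 0.96624, so ∠M ≈ 14.93°.

0.97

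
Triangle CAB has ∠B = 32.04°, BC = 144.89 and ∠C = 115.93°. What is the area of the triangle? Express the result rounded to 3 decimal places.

9442.490

The third angle is ∠A = 180° − ∠B − ∠C = 32.03°.
Law of sines: AB = BC·sin C/sin A ≈ 245.69.
Law of sines: CA = BC·sin B/sin A ≈ 144.93.
Area = ½·BC·AB·sin B ≈ 9442.5.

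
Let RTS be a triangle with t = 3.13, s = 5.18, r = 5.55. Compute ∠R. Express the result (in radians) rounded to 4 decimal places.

∠R ≈ 1.3901 rad

By the law of cosines, cos R = (t² + s² − r²) / (2·t·s) ≈ 0.17969, so ∠R ≈ 1.390 rad.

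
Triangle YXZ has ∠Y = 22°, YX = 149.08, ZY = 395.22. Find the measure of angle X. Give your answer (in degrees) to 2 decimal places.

By the law of cosines, XZ² = ZY² + YX² − 2·ZY·YX·cos Y = 69165, so XZ ≈ 262.99.
Law of cosines again: cos X = (YX² + XZ² − ZY²)/(2·YX·XZ) ≈ -0.82649, so ∠X ≈ 145.74°.

145.74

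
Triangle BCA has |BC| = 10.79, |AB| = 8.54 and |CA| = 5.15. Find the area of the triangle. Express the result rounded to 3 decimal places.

21.577

Semiperimeter s = (5.15 + 8.54 + 10.79)/2 = 12.24.
Heron's formula: area = √(12.24·7.09·3.7·1.45) ≈ 21.577.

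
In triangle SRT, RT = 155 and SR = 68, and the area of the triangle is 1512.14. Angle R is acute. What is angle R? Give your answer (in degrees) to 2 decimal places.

16.67

From area = ½·SR·RT·sin R, we get sin R = 2·area/(SR·RT) ≈ 0.28693.
Taking the acute solution, ∠R ≈ 16.67°.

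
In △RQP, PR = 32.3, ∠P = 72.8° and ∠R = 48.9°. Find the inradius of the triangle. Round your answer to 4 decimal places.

The third angle is ∠Q = 180° − ∠P − ∠R = 58.30°.
Law of sines: QP = PR·sin R/sin Q ≈ 28.608.
Law of sines: RQ = PR·sin P/sin Q ≈ 36.266.
Area = ½·PR·QP·sin P ≈ 441.36.
Semiperimeter s = (28.608+32.3+36.266)/2 = 48.587.
Inradius = area/s = 441.36/48.587 ≈ 9.0839.

r ≈ 9.0839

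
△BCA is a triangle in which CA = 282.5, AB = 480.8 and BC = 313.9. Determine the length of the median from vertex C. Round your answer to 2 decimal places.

Median from C: ½√(2·BC² + 2·CA² − AB²) ≈ 177.14.

m_C ≈ 177.14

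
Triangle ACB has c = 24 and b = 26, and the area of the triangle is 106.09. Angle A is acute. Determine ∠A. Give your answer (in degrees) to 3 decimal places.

∠A ≈ 19.879°

From area = ½·c·b·sin A, we get sin A = 2·area/(c·b) ≈ 0.34003.
Taking the acute solution, ∠A ≈ 19.88°.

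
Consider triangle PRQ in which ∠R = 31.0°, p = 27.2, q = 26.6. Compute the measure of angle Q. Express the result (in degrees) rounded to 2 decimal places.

72.20

By the law of cosines, r² = q² + p² − 2·q·p·cos R = 207.04, so r ≈ 14.389.
Law of cosines again: cos Q = (p² + r² − q²)/(2·p·r) ≈ 0.30574, so ∠Q ≈ 72.20°.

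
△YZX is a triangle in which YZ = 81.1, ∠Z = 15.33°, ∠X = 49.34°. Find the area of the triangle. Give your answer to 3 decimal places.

1035.931

The third angle is ∠Y = 180° − ∠Z − ∠X = 115.33°.
Law of sines: ZX = YZ·sin Y/sin X ≈ 96.631.
Law of sines: XY = YZ·sin Z/sin X ≈ 28.264.
Area = ½·YZ·ZX·sin Z ≈ 1035.9.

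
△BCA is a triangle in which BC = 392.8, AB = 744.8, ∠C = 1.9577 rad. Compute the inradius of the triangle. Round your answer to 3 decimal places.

Law of sines: sin A = BC·sin C/AB ≈ 0.48841.
Since AB ≥ BC, only the acute value applies: ∠A ≈ 0.5103 rad.
Then ∠B = π − ∠C − ∠A ≈ 0.6736 rad.
Law of sines gives CA = AB·sin B/sin C ≈ 501.71.
Area = ½·AB·BC·sin B ≈ 91253.
Semiperimeter s = (501.71+744.8+392.8)/2 = 819.66.
Inradius = area/s = 91253/819.66 ≈ 111.33.

111.330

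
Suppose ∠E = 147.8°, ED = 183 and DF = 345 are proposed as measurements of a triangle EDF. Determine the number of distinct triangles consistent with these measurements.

ED·sin E = 183·sin(147.8°) ≈ 97.52.
Since ∠E is not acute, a triangle exists only if DF > ED; here DF > ED, so there is exactly one triangle.

1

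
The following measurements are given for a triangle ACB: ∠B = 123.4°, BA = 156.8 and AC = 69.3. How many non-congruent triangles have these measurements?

0

BA·sin B = 156.8·sin(123.4°) ≈ 130.9.
Since ∠B is not acute, a triangle exists only if AC > BA; here AC ≤ BA, so there is no triangle.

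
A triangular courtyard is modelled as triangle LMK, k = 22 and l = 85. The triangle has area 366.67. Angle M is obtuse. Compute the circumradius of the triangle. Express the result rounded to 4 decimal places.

From area = ½·k·l·sin M, we get sin M = 2·area/(k·l) ≈ 0.39216.
Taking the obtuse solution, ∠M ≈ 156.91°.
Law of cosines then gives m ≈ 105.59.
Circumradius = m/(2 sin M) ≈ 134.63.

R ≈ 134.6270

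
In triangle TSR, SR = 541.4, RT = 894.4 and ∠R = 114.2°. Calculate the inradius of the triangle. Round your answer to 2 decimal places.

166.26

By the law of cosines, TS² = SR² + RT² − 2·SR·RT·cos R = 1.4901e+06, so TS ≈ 1220.7.
Area = ½·SR·RT·sin R ≈ 2.2084e+05.
Semiperimeter s = (541.4+894.4+1220.7)/2 = 1328.2.
Inradius = area/s = 2.2084e+05/1328.2 ≈ 166.26.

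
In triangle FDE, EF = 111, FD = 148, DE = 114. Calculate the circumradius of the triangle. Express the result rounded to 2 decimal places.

R ≈ 74.68

By the law of cosines, cos F = (EF² + FD² − DE²) / (2·EF·FD) ≈ 0.64612, so ∠F ≈ 0.868 rad.
Circumradius = DE/(2 sin F) ≈ 74.682.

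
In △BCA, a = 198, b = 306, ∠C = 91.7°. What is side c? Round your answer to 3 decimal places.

369.371

By the law of cosines, c² = a² + b² − 2·a·b·cos C = 1.3643e+05, so c ≈ 369.37.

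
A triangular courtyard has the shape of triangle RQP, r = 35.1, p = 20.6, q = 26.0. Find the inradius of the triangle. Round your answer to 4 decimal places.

Semiperimeter s = (35.1 + 26 + 20.6)/2 = 40.85.
Heron's formula: area = √(40.85·5.75·14.85·20.25) ≈ 265.77.
Inradius = area/s = 265.77/40.85 ≈ 6.506.

6.5060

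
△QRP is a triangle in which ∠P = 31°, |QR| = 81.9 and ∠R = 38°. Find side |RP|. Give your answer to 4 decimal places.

148.4555

The third angle is ∠Q = 180° − ∠R − ∠P = 111.00°.
Law of sines: |RP| = |QR|·sin Q/sin P ≈ 148.46.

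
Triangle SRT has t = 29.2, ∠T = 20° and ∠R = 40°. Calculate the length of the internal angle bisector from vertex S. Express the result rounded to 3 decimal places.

t_S ≈ 19.059

The third angle is ∠S = 180° − ∠R − ∠T = 120.00°.
Law of sines: s = t·sin S/sin T ≈ 73.937.
Law of sines: r = t·sin R/sin T ≈ 54.878.
The bisector from S has length 2·r·t·cos(∠S/2)/(r+t) ≈ 19.059.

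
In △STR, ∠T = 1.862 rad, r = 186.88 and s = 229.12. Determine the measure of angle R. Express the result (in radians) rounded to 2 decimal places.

By the law of cosines, t² = r² + s² − 2·r·s·cos T = 1.1201e+05, so t ≈ 334.67.
Law of cosines again: cos R = (s² + t² − r²)/(2·s·t) ≈ 0.84492, so ∠R ≈ 0.564 rad.

∠R ≈ 0.56 rad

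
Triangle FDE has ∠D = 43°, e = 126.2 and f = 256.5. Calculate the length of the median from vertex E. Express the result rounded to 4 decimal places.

m_E ≈ 214.7085

By the law of cosines, d² = e² + f² − 2·e·f·cos D = 34370, so d ≈ 185.39.
Median from E: ½√(2·f² + 2·d² − e²) ≈ 214.71.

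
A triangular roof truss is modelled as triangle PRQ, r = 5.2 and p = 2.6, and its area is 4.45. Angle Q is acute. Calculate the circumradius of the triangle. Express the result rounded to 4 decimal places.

From area = ½·p·r·sin Q, we get sin Q = 2·area/(p·r) ≈ 0.65828.
Taking the acute solution, ∠Q ≈ 41.17°.
Law of cosines then gives q ≈ 3.6668.
Circumradius = q/(2 sin Q) ≈ 2.7851.

2.7851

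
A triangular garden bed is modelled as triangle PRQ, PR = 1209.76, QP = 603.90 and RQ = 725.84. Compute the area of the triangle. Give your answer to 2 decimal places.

Semiperimeter s = (725.84 + 603.9 + 1209.8)/2 = 1269.8.
Heron's formula: area = √(1269.8·543.91·665.85·59.99) ≈ 1.6609e+05.

166092.59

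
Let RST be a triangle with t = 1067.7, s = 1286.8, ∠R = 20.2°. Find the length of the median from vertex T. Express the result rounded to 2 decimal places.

807.12

By the law of cosines, r² = s² + t² − 2·s·t·cos R = 2.1702e+05, so r ≈ 465.85.
Median from T: ½√(2·r² + 2·s² − t²) ≈ 807.12.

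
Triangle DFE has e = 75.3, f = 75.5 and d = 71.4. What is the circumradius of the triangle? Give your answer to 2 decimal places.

By the law of cosines, cos D = (f² + e² − d²) / (2·f·e) ≈ 0.55165, so ∠D ≈ 0.986 rad.
Circumradius = d/(2 sin D) ≈ 42.802.

R ≈ 42.80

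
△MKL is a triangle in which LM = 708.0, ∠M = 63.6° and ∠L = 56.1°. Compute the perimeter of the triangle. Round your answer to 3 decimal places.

2114.595

The third angle is ∠K = 180° − ∠L − ∠M = 60.30°.
Law of sines: KL = LM·sin M/sin K ≈ 730.07.
Law of sines: MK = LM·sin L/sin K ≈ 676.52.
Semiperimeter s = (730.07+708+676.52)/2 = 1057.3.
Perimeter = 730.07 + 708 + 676.52 = 2114.6.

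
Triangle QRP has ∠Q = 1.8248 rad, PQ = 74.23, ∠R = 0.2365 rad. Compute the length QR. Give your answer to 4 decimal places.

279.4603

The third angle is ∠P = π − ∠Q − ∠R = 1.0803 rad.
Law of sines: QR = PQ·sin P/sin R ≈ 279.46.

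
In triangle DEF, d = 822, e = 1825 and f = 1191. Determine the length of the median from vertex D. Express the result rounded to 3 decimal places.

Median from D: ½√(2·e² + 2·f² − d²) ≈ 1485.1.

m_D ≈ 1485.137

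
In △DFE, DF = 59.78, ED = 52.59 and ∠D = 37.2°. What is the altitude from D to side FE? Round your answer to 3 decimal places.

By the law of cosines, FE² = ED² + DF² − 2·ED·DF·cos D = 1331, so FE ≈ 36.484.
Area = ½·ED·DF·sin D ≈ 950.38.
The altitude from D has length 2·area/FE ≈ 52.099.

h_D ≈ 52.099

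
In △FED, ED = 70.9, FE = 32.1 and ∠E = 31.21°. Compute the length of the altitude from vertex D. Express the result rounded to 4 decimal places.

By the law of cosines, DF² = FE² + ED² − 2·FE·ED·cos E = 2164.2, so DF ≈ 46.521.
Area = ½·FE·ED·sin E ≈ 589.66.
The altitude from D has length 2·area/FE ≈ 36.739.

h_D ≈ 36.7387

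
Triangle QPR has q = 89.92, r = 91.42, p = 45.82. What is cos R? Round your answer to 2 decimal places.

cos R ≈ 0.22

By the law of cosines, cos R = (q² + p² − r²) / (2·q·p) ≈ 0.22177, so ∠R ≈ 1.347 rad.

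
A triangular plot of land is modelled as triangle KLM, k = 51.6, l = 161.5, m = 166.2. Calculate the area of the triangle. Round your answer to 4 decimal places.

Semiperimeter s = (51.6 + 161.5 + 166.2)/2 = 189.65.
Heron's formula: area = √(189.65·138.05·28.15·23.45) ≈ 4157.2.

area ≈ 4157.2415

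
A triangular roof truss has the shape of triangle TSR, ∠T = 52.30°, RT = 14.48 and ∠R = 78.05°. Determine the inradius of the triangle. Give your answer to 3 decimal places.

The third angle is ∠S = 180° − ∠R − ∠T = 49.65°.
Law of sines: SR = RT·sin T/sin S ≈ 15.033.
Law of sines: TS = RT·sin R/sin S ≈ 18.588.
Area = ½·RT·SR·sin R ≈ 106.48.
Semiperimeter s = (15.033+14.48+18.588)/2 = 24.051.
Inradius = area/s = 106.48/24.051 ≈ 4.4274.

r ≈ 4.427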